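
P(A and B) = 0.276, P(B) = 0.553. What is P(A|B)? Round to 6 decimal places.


P(A|B) = P(A and B) / P(B) = 0.276 / 0.553 = 276/553 ≈ 0.49909584

0.499096


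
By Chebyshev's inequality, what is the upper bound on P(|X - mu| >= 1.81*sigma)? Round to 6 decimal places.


P <= 1/k^2
k^2 = 1.81^2 = 3.2761
1/k^2 = 1 / 3.2761 ≈ 0.30524099

0.305241


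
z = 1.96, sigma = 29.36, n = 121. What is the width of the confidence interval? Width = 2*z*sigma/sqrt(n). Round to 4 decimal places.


width = 2*z*sigma/sqrt(n)
2*z*sigma = 2 * 1.96 * 29.36 = 115.0912
sqrt(121) = 11
width = 115.0912 / 11 = 71932/6875 ≈ 10.462836

10.4628


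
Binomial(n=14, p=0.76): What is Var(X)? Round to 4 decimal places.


Var = n*p*(1-p) = 14 * 0.76 * 0.24 = 2.5536

2.5536


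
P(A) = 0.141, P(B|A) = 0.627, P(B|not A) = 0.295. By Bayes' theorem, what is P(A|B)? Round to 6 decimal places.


P(A|B) = P(B|A)*P(A) / P(B), P(B) = P(B|A)*P(A) + P(B|not A)*P(not A)
P(B|A)*P(A) = 0.627 * 0.141 = 0.088407
P(B|not A)*P(not A) = 0.295 * 0.859 = 0.253405
P(B) = 0.088407 + 0.253405 = 0.341812
P(A|B) = 0.088407 / 0.341812 ≈ 0.25864218

0.258642


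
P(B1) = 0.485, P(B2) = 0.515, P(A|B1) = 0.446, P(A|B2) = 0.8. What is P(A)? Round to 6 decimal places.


P(A) = P(A|B1)*P(B1) + P(A|B2)*P(B2)
P(A|B1)*P(B1) = 0.446 * 0.485 = 0.21631
P(A|B2)*P(B2) = 0.8 * 0.515 = 0.412
P(A) = 0.21631 + 0.412 = 0.62831

0.628310


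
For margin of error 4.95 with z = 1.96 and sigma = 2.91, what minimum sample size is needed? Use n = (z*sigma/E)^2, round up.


z*sigma/E = 1.96 * 2.91 / 4.95 = 4753/4125 ≈ 1.152242
(z*sigma/E)^2 ≈ 1.327663
round up: n = 2

2


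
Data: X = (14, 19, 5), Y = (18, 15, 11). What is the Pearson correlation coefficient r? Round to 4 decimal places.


r = sum((xi-xbar)(yi-ybar)) / sqrt(sum((xi-xbar)^2) * sum((yi-ybar)^2))
n = 3, xbar = 38/3 ≈ 12.666667, ybar = 44/3 ≈ 14.666667
Sxy = sum((xi-xbar)(yi-ybar)) = 104/3 ≈ 34.666667
Sxx = sum((xi-xbar)^2) = 302/3 ≈ 100.666667
Syy = sum((yi-ybar)^2) = 74/3 ≈ 24.666667
sqrt(Sxx*Syy) ≈ 49.830825
r = Sxy / sqrt(Sxx*Syy) = 34.666667 / 49.830825 ≈ 0.695687

0.6957


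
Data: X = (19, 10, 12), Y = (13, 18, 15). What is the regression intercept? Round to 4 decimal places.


a = ybar - b*xbar, where b = sum((xi-xbar)(yi-ybar)) / sum((xi-xbar)^2)
n = 3, xbar = 41/3 ≈ 13.666667, ybar = 46/3 ≈ 15.333333
Sxy = sum((xi-xbar)(yi-ybar)) = -65/3 ≈ -21.666667
Sxx = sum((xi-xbar)^2) = 134/3 ≈ 44.666667
b = Sxy / Sxx = -65/134 ≈ -0.485075
a = 15.333333 - (-0.485075) * 13.666667 = 2943/134 ≈ 21.962687

21.9627


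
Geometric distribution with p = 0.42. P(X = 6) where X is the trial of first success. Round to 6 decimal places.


P = (1-p)^(k-1) * p
(1-p)^(k-1) = 0.58^5 ≈ 0.06563568
P = 0.06563568 * 0.42 ≈ 0.02756698

0.027567


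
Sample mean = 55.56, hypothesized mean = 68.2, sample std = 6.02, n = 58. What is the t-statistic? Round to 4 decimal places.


t = (xbar - mu0) / (s/sqrt(n))
xbar - mu0 = 55.56 - 68.2 = -12.64
sqrt(58) ≈ 7.61577311
s/sqrt(n) = 6.02 / 7.61577311 ≈ 0.79046473
t = -12.64 / 0.79046473 ≈ -15.990593

-15.9906


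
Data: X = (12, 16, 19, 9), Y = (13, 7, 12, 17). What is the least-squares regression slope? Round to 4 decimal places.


b = sum((xi-xbar)(yi-ybar)) / sum((xi-xbar)^2)
n = 4, xbar = 56/4 = 14, ybar = 49/4 = 12.25
Sxy = sum((xi-xbar)(yi-ybar)) = -37
Sxx = sum((xi-xbar)^2) = 58
b = Sxy / Sxx = -37/58 ≈ -0.637931

-0.6379


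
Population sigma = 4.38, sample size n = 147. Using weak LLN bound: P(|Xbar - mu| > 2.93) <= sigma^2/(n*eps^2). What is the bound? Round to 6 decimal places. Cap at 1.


bound = min(1, sigma^2/(n*eps^2))
sigma^2 = 4.38^2 = 19.1844
n*eps^2 = 147 * 2.93^2 = 147 * 8.5849 = 1261.9803
sigma^2/(n*eps^2) = 19.1844 / 1261.9803 ≈ 0.01520182

0.015202


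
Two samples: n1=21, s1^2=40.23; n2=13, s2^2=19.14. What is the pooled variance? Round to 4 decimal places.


sp^2 = ((n1-1)*s1^2 + (n2-1)*s2^2)/(n1+n2-2)
(n1-1)*s1^2 = 20 * 40.23 = 804.6
(n2-1)*s2^2 = 12 * 19.14 = 229.68
numerator = 804.6 + 229.68 = 1034.28
n1+n2-2 = 32
sp^2 = 1034.28 / 32 = 32.32125

32.3213


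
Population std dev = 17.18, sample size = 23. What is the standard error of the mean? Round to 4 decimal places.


SE = sigma / sqrt(n)
sqrt(23) ≈ 4.795832
SE = 17.18 / 4.795832 ≈ 3.582278

3.5823


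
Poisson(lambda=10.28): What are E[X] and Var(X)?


E[X] = Var(X) = lambda = 10.28

10.28, 10.28


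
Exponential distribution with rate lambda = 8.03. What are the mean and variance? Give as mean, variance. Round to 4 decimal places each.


mean = 1/lam, var = 1/lam^2
mean = 1 / 8.03 = 100/803 ≈ 0.124533
lam^2 = 8.03^2 = 64.4809
var = 1 / 64.4809 ≈ 0.015508

0.1245, 0.0155


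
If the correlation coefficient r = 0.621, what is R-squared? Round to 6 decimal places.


R^2 = r^2 = (0.621)^2 = 0.385641

0.385641


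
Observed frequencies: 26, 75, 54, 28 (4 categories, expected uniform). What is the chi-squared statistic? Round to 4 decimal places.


chi2 = sum((O-E)^2/E), E = total/4
total = 183, E = 183/4 = 45.75
(26 - 45.75)^2 / 45.75 = 390.0625 / 45.75 = 6241/732 ≈ 8.525956
(75 - 45.75)^2 / 45.75 = 855.5625 / 45.75 = 4563/244 ≈ 18.700820
(54 - 45.75)^2 / 45.75 = 68.0625 / 45.75 = 363/244 ≈ 1.487705
(28 - 45.75)^2 / 45.75 = 315.0625 / 45.75 = 5041/732 ≈ 6.886612
chi2 = 6515/183 ≈ 35.601093

35.6011


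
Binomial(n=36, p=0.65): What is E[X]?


E[X] = n*p = 36 * 0.65 = 23.4

23.4


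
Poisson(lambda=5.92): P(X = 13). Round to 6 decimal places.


P = e^(-lam) * lam^k / k!
e^(-5.92) ≈ 0.002685200
lam^k = 5.92^13 ≈ 10969382674.184646
k! = 13! = 6227020800
P = 0.002685200 * 10969382674.184646 / 6227020800 ≈ 0.004730

0.004730


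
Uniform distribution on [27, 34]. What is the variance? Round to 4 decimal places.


Var = (b-a)^2 / 12
(b-a)^2 = (34 - 27)^2 = 49
Var = 49/12 ≈ 4.083333

4.0833


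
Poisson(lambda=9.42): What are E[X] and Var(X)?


E[X] = Var(X) = lambda = 9.42

9.42, 9.42


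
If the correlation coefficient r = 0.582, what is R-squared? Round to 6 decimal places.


R^2 = r^2 = (0.582)^2 = 0.338724

0.338724


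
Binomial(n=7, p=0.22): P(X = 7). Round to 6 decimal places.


P = C(n,k) * p^k * (1-p)^(n-k)
C(7,7) = 1
p^k = 0.22^7 ≈ 0.00002494358
(1-p)^(n-k) = 0.78^0 = 1
P = 1 * 0.00002494358 * 1 ≈ 0.000025

0.000025


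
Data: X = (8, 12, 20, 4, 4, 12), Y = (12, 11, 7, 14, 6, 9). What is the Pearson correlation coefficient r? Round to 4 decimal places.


r = sum((xi-xbar)(yi-ybar)) / sqrt(sum((xi-xbar)^2) * sum((yi-ybar)^2))
n = 6, xbar = 60/6 = 10, ybar = 59/6 ≈ 9.833333
Sxy = sum((xi-xbar)(yi-ybar)) = -34
Sxx = sum((xi-xbar)^2) = 184
Syy = sum((yi-ybar)^2) = 281/6 ≈ 46.833333
sqrt(Sxx*Syy) ≈ 92.829593
r = Sxy / sqrt(Sxx*Syy) = -34 / 92.829593 ≈ -0.366263

-0.3663


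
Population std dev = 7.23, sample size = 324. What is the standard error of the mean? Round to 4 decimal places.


SE = sigma / sqrt(n)
sqrt(324) = 18
SE = 7.23 / 18 = 241/600 ≈ 0.401667

0.4017


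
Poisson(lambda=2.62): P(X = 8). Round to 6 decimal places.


P = e^(-lam) * lam^k / k!
e^(-2.62) ≈ 0.07280286
lam^k = 2.62^8 ≈ 2220.293209
k! = 8! = 40320
P = 0.07280286 * 2220.293209 / 40320 ≈ 0.004009

0.004009


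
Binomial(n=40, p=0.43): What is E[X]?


E[X] = n*p = 40 * 0.43 = 17.2

17.2


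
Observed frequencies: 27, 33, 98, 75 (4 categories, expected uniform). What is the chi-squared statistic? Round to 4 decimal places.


chi2 = sum((O-E)^2/E), E = total/4
total = 233, E = 233/4 = 58.25
(27 - 58.25)^2 / 58.25 = 976.5625 / 58.25 = 15625/932 ≈ 16.765021
(33 - 58.25)^2 / 58.25 = 637.5625 / 58.25 = 10201/932 ≈ 10.945279
(98 - 58.25)^2 / 58.25 = 1580.0625 / 58.25 = 25281/932 ≈ 27.125536
(75 - 58.25)^2 / 58.25 = 280.5625 / 58.25 = 4489/932 ≈ 4.816524
chi2 = 13899/233 ≈ 59.652361

59.6524


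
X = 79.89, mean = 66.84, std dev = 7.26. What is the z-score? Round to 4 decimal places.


z = (X - mu) / sigma
X - mu = 79.89 - 66.84 = 13.05
z = 13.05 / 7.26 = 435/242 ≈ 1.797521

1.7975


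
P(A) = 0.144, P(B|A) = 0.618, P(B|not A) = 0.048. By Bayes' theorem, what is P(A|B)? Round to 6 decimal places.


P(A|B) = P(B|A)*P(A) / P(B), P(B) = P(B|A)*P(A) + P(B|not A)*P(not A)
P(B|A)*P(A) = 0.618 * 0.144 = 0.088992
P(B|not A)*P(not A) = 0.048 * 0.856 = 0.041088
P(B) = 0.088992 + 0.041088 = 0.13008
P(A|B) = 0.088992 / 0.13008 = 927/1355 ≈ 0.68413284

0.684133


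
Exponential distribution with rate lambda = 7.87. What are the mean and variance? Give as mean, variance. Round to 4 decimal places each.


mean = 1/lam, var = 1/lam^2
mean = 1 / 7.87 = 100/787 ≈ 0.127065
lam^2 = 7.87^2 = 61.9369
var = 1 / 61.9369 ≈ 0.016145

0.1271, 0.0161


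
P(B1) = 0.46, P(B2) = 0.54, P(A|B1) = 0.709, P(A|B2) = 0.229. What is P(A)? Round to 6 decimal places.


P(A) = P(A|B1)*P(B1) + P(A|B2)*P(B2)
P(A|B1)*P(B1) = 0.709 * 0.46 = 0.32614
P(A|B2)*P(B2) = 0.229 * 0.54 = 0.12366
P(A) = 0.32614 + 0.12366 = 0.4498

0.449800


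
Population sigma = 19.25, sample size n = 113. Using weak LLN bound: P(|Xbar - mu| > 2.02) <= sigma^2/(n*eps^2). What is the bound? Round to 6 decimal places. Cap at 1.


bound = min(1, sigma^2/(n*eps^2))
sigma^2 = 19.25^2 = 370.5625
n*eps^2 = 113 * 2.02^2 = 113 * 4.0804 = 461.0852
sigma^2/(n*eps^2) = 370.5625 / 461.0852 ≈ 0.80367468

0.803675


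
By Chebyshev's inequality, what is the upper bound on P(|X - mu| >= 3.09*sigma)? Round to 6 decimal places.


P <= 1/k^2
k^2 = 3.09^2 = 9.5481
1/k^2 = 1 / 9.5481 ≈ 0.10473288

0.104733


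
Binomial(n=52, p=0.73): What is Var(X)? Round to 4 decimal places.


Var = n*p*(1-p) = 52 * 0.73 * 0.27 = 10.2492

10.2492


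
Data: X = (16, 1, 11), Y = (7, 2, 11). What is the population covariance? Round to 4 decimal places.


Cov = (1/n)*sum((xi-xbar)(yi-ybar))
n = 3, xbar = 28/3 ≈ 9.333333, ybar = 20/3 ≈ 6.666667
sum((xi-xbar)(yi-ybar)) = 145/3 ≈ 48.333333
Cov = 48.333333 / 3 = 145/9 ≈ 16.111111

16.1111


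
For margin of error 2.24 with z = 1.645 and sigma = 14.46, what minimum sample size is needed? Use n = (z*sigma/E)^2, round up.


z*sigma/E = 1.645 * 14.46 / 2.24 = 33981/3200 ≈ 10.619063
(z*sigma/E)^2 ≈ 112.764488
round up: n = 113

113


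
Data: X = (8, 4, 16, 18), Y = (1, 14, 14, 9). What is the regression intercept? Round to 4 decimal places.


a = ybar - b*xbar, where b = sum((xi-xbar)(yi-ybar)) / sum((xi-xbar)^2)
n = 4, xbar = 46/4 = 11.5, ybar = 38/4 = 9.5
Sxy = sum((xi-xbar)(yi-ybar)) = 13
Sxx = sum((xi-xbar)^2) = 131
b = Sxy / Sxx = 13/131 ≈ 0.099237
a = 9.5 - 0.099237 * 11.5 = 1095/131 ≈ 8.358779

8.3588


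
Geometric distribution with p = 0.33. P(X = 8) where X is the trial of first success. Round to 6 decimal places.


P = (1-p)^(k-1) * p
(1-p)^(k-1) = 0.67^7 ≈ 0.06060712
P = 0.06060712 * 0.33 ≈ 0.02000035

0.020000


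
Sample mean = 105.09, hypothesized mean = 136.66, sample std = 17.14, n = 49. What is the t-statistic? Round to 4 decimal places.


t = (xbar - mu0) / (s/sqrt(n))
xbar - mu0 = 105.09 - 136.66 = -31.57
sqrt(49) = 7
s/sqrt(n) = 17.14 / 7 = 857/350 ≈ 2.44857143
t = -31.57 / 2.44857143 = -22099/1714 ≈ -12.893232

-12.8932


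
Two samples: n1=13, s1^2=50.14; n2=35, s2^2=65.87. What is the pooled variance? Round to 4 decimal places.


sp^2 = ((n1-1)*s1^2 + (n2-1)*s2^2)/(n1+n2-2)
(n1-1)*s1^2 = 12 * 50.14 = 601.68
(n2-1)*s2^2 = 34 * 65.87 = 2239.58
numerator = 601.68 + 2239.58 = 2841.26
n1+n2-2 = 46
sp^2 = 2841.26 / 46 = 142063/2300 ≈ 61.766522

61.7665


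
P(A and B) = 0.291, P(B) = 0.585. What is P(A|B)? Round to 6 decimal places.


P(A|B) = P(A and B) / P(B) = 0.291 / 0.585 = 97/195 ≈ 0.49743590

0.497436


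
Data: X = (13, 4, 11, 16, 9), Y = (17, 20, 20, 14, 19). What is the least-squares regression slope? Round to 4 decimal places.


b = sum((xi-xbar)(yi-ybar)) / sum((xi-xbar)^2)
n = 5, xbar = 53/5 = 10.6, ybar = 90/5 = 18
Sxy = sum((xi-xbar)(yi-ybar)) = -38
Sxx = sum((xi-xbar)^2) = 81.2
b = Sxy / Sxx = -95/203 ≈ -0.467980

-0.4680


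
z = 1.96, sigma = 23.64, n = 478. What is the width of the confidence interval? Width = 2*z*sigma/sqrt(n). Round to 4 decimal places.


width = 2*z*sigma/sqrt(n)
2*z*sigma = 2 * 1.96 * 23.64 = 92.6688
sqrt(478) ≈ 21.863211
width = 92.6688 / 21.863211 ≈ 4.238572

4.2386


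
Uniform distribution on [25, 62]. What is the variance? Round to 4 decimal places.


Var = (b-a)^2 / 12
(b-a)^2 = (62 - 25)^2 = 1369
Var = 1369/12 ≈ 114.083333

114.0833


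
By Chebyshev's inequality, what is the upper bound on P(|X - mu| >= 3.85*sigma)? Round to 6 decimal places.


P <= 1/k^2
k^2 = 3.85^2 = 14.8225
1/k^2 = 1 / 14.8225 = 400/5929 ≈ 0.06746500

0.067465


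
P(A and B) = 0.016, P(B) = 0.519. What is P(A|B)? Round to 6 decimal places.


P(A|B) = P(A and B) / P(B) = 0.016 / 0.519 = 16/519 ≈ 0.03082852

0.030829


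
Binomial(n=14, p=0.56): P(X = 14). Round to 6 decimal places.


P = C(n,k) * p^k * (1-p)^(n-k)
C(14,14) = 1
p^k = 0.56^14 ≈ 0.0002982857
(1-p)^(n-k) = 0.44^0 = 1
P = 1 * 0.0002982857 * 1 ≈ 0.000298

0.000298


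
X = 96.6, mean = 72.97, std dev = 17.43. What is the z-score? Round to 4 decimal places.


z = (X - mu) / sigma
X - mu = 96.6 - 72.97 = 23.63
z = 23.63 / 17.43 = 2363/1743 ≈ 1.355709

1.3557


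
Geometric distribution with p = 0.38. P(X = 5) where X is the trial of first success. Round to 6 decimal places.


P = (1-p)^(k-1) * p
(1-p)^(k-1) = 0.62^4 ≈ 0.1477634
P = 0.1477634 * 0.38 ≈ 0.05615008

0.056150


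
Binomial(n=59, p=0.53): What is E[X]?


E[X] = n*p = 59 * 0.53 = 31.27

31.27


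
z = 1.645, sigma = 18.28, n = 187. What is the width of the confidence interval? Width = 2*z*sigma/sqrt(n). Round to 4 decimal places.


width = 2*z*sigma/sqrt(n)
2*z*sigma = 2 * 1.645 * 18.28 = 60.1412
sqrt(187) ≈ 13.674794
width = 60.1412 / 13.674794 ≈ 4.397960

4.3980


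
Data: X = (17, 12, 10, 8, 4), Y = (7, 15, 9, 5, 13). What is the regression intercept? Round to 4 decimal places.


a = ybar - b*xbar, where b = sum((xi-xbar)(yi-ybar)) / sum((xi-xbar)^2)
n = 5, xbar = 51/5 = 10.2, ybar = 49/5 = 9.8
Sxy = sum((xi-xbar)(yi-ybar)) = -18.8
Sxx = sum((xi-xbar)^2) = 92.8
b = Sxy / Sxx = -47/232 ≈ -0.202586
a = 9.8 - (-0.202586) * 10.2 = 2753/232 ≈ 11.866379

11.8664


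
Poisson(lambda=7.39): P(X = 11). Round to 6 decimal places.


P = e^(-lam) * lam^k / k!
e^(-7.39) ≈ 0.0006173960
lam^k = 7.39^11 ≈ 3589953492.262723
k! = 11! = 39916800
P = 0.0006173960 * 3589953492.262723 / 39916800 ≈ 0.055526

0.055526


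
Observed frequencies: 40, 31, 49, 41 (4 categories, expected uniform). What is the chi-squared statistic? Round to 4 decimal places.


chi2 = sum((O-E)^2/E), E = total/4
total = 161, E = 161/4 = 40.25
(40 - 40.25)^2 / 40.25 = 0.0625 / 40.25 = 1/644 ≈ 0.001553
(31 - 40.25)^2 / 40.25 = 85.5625 / 40.25 = 1369/644 ≈ 2.125776
(49 - 40.25)^2 / 40.25 = 76.5625 / 40.25 = 175/92 ≈ 1.902174
(41 - 40.25)^2 / 40.25 = 0.5625 / 40.25 = 9/644 ≈ 0.013975
chi2 = 93/23 ≈ 4.043478

4.0435


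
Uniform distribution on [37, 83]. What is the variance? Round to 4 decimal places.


Var = (b-a)^2 / 12
(b-a)^2 = (83 - 37)^2 = 2116
Var = 2116/12 ≈ 176.333333

176.3333


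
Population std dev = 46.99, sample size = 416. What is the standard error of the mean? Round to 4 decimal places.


SE = sigma / sqrt(n)
sqrt(416) ≈ 20.396078
SE = 46.99 / 20.396078 ≈ 2.303874

2.3039


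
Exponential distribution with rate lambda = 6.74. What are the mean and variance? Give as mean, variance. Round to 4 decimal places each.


mean = 1/lam, var = 1/lam^2
mean = 1 / 6.74 = 50/337 ≈ 0.148368
lam^2 = 6.74^2 = 45.4276
var = 1 / 45.4276 ≈ 0.022013

0.1484, 0.0220


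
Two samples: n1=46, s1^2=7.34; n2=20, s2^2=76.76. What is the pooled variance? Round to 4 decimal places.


sp^2 = ((n1-1)*s1^2 + (n2-1)*s2^2)/(n1+n2-2)
(n1-1)*s1^2 = 45 * 7.34 = 330.3
(n2-1)*s2^2 = 19 * 76.76 = 1458.44
numerator = 330.3 + 1458.44 = 1788.74
n1+n2-2 = 64
sp^2 = 1788.74 / 64 = 89437/3200 ≈ 27.949063

27.9491


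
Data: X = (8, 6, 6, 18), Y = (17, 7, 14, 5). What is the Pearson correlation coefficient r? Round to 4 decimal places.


r = sum((xi-xbar)(yi-ybar)) / sqrt(sum((xi-xbar)^2) * sum((yi-ybar)^2))
n = 4, xbar = 38/4 = 9.5, ybar = 43/4 = 10.75
Sxy = sum((xi-xbar)(yi-ybar)) = -56.5
Sxx = sum((xi-xbar)^2) = 99
Syy = sum((yi-ybar)^2) = 96.75
sqrt(Sxx*Syy) ≈ 97.868534
r = Sxy / sqrt(Sxx*Syy) = -56.5 / 97.868534 ≈ -0.577305

-0.5773


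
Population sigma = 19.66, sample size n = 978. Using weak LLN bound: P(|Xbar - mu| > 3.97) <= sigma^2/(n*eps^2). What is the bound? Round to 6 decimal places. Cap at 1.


bound = min(1, sigma^2/(n*eps^2))
sigma^2 = 19.66^2 = 386.5156
n*eps^2 = 978 * 3.97^2 = 978 * 15.7609 = 15414.1602
sigma^2/(n*eps^2) = 386.5156 / 15414.1602 ≈ 0.02507536

0.025075


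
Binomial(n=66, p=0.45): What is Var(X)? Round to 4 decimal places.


Var = n*p*(1-p) = 66 * 0.45 * 0.55 = 16.335

16.3350


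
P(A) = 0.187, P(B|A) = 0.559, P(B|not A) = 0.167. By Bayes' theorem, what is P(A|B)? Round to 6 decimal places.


P(A|B) = P(B|A)*P(A) / P(B), P(B) = P(B|A)*P(A) + P(B|not A)*P(not A)
P(B|A)*P(A) = 0.559 * 0.187 = 0.104533
P(B|not A)*P(not A) = 0.167 * 0.813 = 0.135771
P(B) = 0.104533 + 0.135771 = 0.240304
P(A|B) = 0.104533 / 0.240304 ≈ 0.43500316

0.435003


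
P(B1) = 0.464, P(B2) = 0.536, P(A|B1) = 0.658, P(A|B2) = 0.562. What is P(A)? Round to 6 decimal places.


P(A) = P(A|B1)*P(B1) + P(A|B2)*P(B2)
P(A|B1)*P(B1) = 0.658 * 0.464 = 0.305312
P(A|B2)*P(B2) = 0.562 * 0.536 = 0.301232
P(A) = 0.305312 + 0.301232 = 0.606544

0.606544


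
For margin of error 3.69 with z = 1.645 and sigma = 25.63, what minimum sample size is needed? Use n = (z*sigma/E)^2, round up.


z*sigma/E = 1.645 * 25.63 / 3.69 ≈ 11.425840
(z*sigma/E)^2 ≈ 130.549822
round up: n = 131

131


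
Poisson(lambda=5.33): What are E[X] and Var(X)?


E[X] = Var(X) = lambda = 5.33

5.33, 5.33


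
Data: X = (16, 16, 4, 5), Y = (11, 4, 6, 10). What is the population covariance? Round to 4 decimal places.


Cov = (1/n)*sum((xi-xbar)(yi-ybar))
n = 4, xbar = 41/4 = 10.25, ybar = 31/4 = 7.75
sum((xi-xbar)(yi-ybar)) = -3.75
Cov = -3.75 / 4 = -0.9375

-0.9375


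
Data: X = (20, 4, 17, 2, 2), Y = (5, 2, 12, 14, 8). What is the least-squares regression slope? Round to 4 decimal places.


b = sum((xi-xbar)(yi-ybar)) / sum((xi-xbar)^2)
n = 5, xbar = 45/5 = 9, ybar = 41/5 = 8.2
Sxy = sum((xi-xbar)(yi-ybar)) = -13
Sxx = sum((xi-xbar)^2) = 308
b = Sxy / Sxx = -13/308 ≈ -0.042208

-0.0422


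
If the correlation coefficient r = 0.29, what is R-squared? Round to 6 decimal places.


R^2 = r^2 = (0.29)^2 = 0.0841

0.084100


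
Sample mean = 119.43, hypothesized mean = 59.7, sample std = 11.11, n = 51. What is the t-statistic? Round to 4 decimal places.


t = (xbar - mu0) / (s/sqrt(n))
xbar - mu0 = 119.43 - 59.7 = 59.73
sqrt(51) ≈ 7.14142843
s/sqrt(n) = 11.11 / 7.14142843 ≈ 1.55571117
t = 59.73 / 1.55571117 ≈ 38.394016

38.3940


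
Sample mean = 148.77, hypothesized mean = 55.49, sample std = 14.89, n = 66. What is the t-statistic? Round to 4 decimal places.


t = (xbar - mu0) / (s/sqrt(n))
xbar - mu0 = 148.77 - 55.49 = 93.28
sqrt(66) ≈ 8.12403840
s/sqrt(n) = 14.89 / 8.12403840 ≈ 1.83283230
t = 93.28 / 1.83283230 ≈ 50.893909

50.8939


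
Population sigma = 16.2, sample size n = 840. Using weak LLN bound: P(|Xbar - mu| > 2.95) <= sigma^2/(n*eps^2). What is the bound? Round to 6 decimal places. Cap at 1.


bound = min(1, sigma^2/(n*eps^2))
sigma^2 = 16.2^2 = 262.44
n*eps^2 = 840 * 2.95^2 = 840 * 8.7025 = 7310.1
sigma^2/(n*eps^2) = 262.44 / 7310.1 ≈ 0.03590101

0.035901


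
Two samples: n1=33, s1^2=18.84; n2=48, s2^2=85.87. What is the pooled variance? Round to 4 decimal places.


sp^2 = ((n1-1)*s1^2 + (n2-1)*s2^2)/(n1+n2-2)
(n1-1)*s1^2 = 32 * 18.84 = 602.88
(n2-1)*s2^2 = 47 * 85.87 = 4035.89
numerator = 602.88 + 4035.89 = 4638.77
n1+n2-2 = 79
sp^2 = 4638.77 / 79 = 463877/7900 ≈ 58.718608

58.7186


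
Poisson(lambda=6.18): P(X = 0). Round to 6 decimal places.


P = e^(-lam) * lam^k / k!
e^(-6.18) ≈ 0.002070428
lam^k = 6.18^0 = 1
k! = 0! = 1
P = 0.002070428 * 1 / 1 ≈ 0.002070

0.002070


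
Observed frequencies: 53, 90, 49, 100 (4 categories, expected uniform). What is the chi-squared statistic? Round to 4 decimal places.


chi2 = sum((O-E)^2/E), E = total/4
total = 292, E = 292/4 = 73
(53 - 73)^2 / 73 = 400 / 73 = 400/73 ≈ 5.479452
(90 - 73)^2 / 73 = 289 / 73 = 289/73 ≈ 3.958904
(49 - 73)^2 / 73 = 576 / 73 = 576/73 ≈ 7.890411
(100 - 73)^2 / 73 = 729 / 73 = 729/73 ≈ 9.986301
chi2 = 1994/73 ≈ 27.315068

27.3151


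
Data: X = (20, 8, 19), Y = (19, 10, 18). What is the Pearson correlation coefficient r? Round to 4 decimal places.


r = sum((xi-xbar)(yi-ybar)) / sqrt(sum((xi-xbar)^2) * sum((yi-ybar)^2))
n = 3, xbar = 47/3 ≈ 15.666667, ybar = 47/3 ≈ 15.666667
Sxy = sum((xi-xbar)(yi-ybar)) = 197/3 ≈ 65.666667
Sxx = sum((xi-xbar)^2) = 266/3 ≈ 88.666667
Syy = sum((yi-ybar)^2) = 146/3 ≈ 48.666667
sqrt(Sxx*Syy) ≈ 65.689505
r = Sxy / sqrt(Sxx*Syy) = 65.666667 / 65.689505 ≈ 0.999652

0.9997


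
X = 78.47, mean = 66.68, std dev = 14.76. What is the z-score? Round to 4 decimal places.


z = (X - mu) / sigma
X - mu = 78.47 - 66.68 = 11.79
z = 11.79 / 14.76 = 131/164 ≈ 0.798780

0.7988


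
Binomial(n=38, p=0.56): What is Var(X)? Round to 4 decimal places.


Var = n*p*(1-p) = 38 * 0.56 * 0.44 = 9.3632

9.3632


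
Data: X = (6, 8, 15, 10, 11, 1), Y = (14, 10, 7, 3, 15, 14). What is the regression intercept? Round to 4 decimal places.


a = ybar - b*xbar, where b = sum((xi-xbar)(yi-ybar)) / sum((xi-xbar)^2)
n = 6, xbar = 51/6 = 8.5, ybar = 63/6 = 10.5
Sxy = sum((xi-xbar)(yi-ybar)) = -57.5
Sxx = sum((xi-xbar)^2) = 113.5
b = Sxy / Sxx = -115/227 ≈ -0.506608
a = 10.5 - (-0.506608) * 8.5 = 3361/227 ≈ 14.806167

14.8062


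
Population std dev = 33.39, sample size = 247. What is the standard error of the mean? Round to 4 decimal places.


SE = sigma / sqrt(n)
sqrt(247) ≈ 15.716234
SE = 33.39 / 15.716234 ≈ 2.124555

2.1246


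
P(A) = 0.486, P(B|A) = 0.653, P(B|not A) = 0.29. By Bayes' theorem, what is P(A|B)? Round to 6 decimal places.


P(A|B) = P(B|A)*P(A) / P(B), P(B) = P(B|A)*P(A) + P(B|not A)*P(not A)
P(B|A)*P(A) = 0.653 * 0.486 = 0.317358
P(B|not A)*P(not A) = 0.29 * 0.514 = 0.14906
P(B) = 0.317358 + 0.14906 = 0.466418
P(A|B) = 0.317358 / 0.466418 ≈ 0.68041542

0.680415


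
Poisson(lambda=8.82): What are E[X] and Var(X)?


E[X] = Var(X) = lambda = 8.82

8.82, 8.82


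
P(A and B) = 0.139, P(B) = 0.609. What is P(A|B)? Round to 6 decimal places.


P(A|B) = P(A and B) / P(B) = 0.139 / 0.609 = 139/609 ≈ 0.22824302

0.228243


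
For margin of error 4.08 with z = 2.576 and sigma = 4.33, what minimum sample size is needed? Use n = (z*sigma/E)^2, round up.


z*sigma/E = 2.576 * 4.33 / 4.08 ≈ 2.733843
(z*sigma/E)^2 ≈ 7.473898
round up: n = 8

8


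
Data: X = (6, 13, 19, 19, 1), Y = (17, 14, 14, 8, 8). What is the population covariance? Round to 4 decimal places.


Cov = (1/n)*sum((xi-xbar)(yi-ybar))
n = 5, xbar = 58/5 = 11.6, ybar = 61/5 = 12.2
sum((xi-xbar)(yi-ybar)) = 2.4
Cov = 2.4 / 5 = 0.48

0.4800


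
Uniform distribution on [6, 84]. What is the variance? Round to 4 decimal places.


Var = (b-a)^2 / 12
(b-a)^2 = (84 - 6)^2 = 6084
Var = 6084/12 = 507

507.0000


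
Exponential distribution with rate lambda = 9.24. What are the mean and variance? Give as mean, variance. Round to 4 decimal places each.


mean = 1/lam, var = 1/lam^2
mean = 1 / 9.24 = 25/231 ≈ 0.108225
lam^2 = 9.24^2 = 85.3776
var = 1 / 85.3776 ≈ 0.011713

0.1082, 0.0117


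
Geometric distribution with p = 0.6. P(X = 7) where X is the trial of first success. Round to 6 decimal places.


P = (1-p)^(k-1) * p
(1-p)^(k-1) = 0.4^6 = 0.004096
P = 0.004096 * 0.6 = 0.0024576

0.002458


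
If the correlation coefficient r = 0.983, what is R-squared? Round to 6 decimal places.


R^2 = r^2 = (0.983)^2 = 0.966289

0.966289


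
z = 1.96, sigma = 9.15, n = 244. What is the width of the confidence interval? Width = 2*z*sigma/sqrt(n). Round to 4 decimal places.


width = 2*z*sigma/sqrt(n)
2*z*sigma = 2 * 1.96 * 9.15 = 35.868
sqrt(244) ≈ 15.620499
width = 35.868 / 15.620499 ≈ 2.296213

2.2962


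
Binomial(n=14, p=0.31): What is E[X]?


E[X] = n*p = 14 * 0.31 = 4.34

4.34


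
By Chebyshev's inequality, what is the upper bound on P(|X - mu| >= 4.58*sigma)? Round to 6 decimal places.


P <= 1/k^2
k^2 = 4.58^2 = 20.9764
1/k^2 = 1 / 20.9764 ≈ 0.04767262

0.047673


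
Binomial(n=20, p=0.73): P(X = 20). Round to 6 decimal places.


P = C(n,k) * p^k * (1-p)^(n-k)
C(20,20) = 1
p^k = 0.73^20 ≈ 0.001846959
(1-p)^(n-k) = 0.27^0 = 1
P = 1 * 0.001846959 * 1 ≈ 0.001847

0.001847


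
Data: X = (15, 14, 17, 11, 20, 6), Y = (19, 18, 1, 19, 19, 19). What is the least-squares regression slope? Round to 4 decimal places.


b = sum((xi-xbar)(yi-ybar)) / sum((xi-xbar)^2)
n = 6, xbar = 83/6 ≈ 13.833333, ybar = 95/6 ≈ 15.833333
Sxy = sum((xi-xbar)(yi-ybar)) = -343/6 ≈ -57.166667
Sxx = sum((xi-xbar)^2) = 713/6 ≈ 118.833333
b = Sxy / Sxx = -343/713 ≈ -0.481066

-0.4811


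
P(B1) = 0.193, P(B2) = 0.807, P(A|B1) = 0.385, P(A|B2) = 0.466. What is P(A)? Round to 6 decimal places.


P(A) = P(A|B1)*P(B1) + P(A|B2)*P(B2)
P(A|B1)*P(B1) = 0.385 * 0.193 = 0.074305
P(A|B2)*P(B2) = 0.466 * 0.807 = 0.376062
P(A) = 0.074305 + 0.376062 = 0.450367

0.450367


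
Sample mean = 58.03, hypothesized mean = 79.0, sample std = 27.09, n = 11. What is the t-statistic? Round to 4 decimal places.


t = (xbar - mu0) / (s/sqrt(n))
xbar - mu0 = 58.03 - 79.0 = -20.97
sqrt(11) ≈ 3.31662479
s/sqrt(n) = 27.09 / 3.31662479 ≈ 8.16794232
t = -20.97 / 8.16794232 ≈ -2.567354

-2.5674


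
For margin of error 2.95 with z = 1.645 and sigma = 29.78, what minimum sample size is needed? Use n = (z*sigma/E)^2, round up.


z*sigma/E = 1.645 * 29.78 / 2.95 ≈ 16.606136
(z*sigma/E)^2 ≈ 275.763739
round up: n = 276

276


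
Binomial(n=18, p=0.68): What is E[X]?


E[X] = n*p = 18 * 0.68 = 12.24

12.24


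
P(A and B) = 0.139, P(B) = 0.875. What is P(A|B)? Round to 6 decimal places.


P(A|B) = P(A and B) / P(B) = 0.139 / 0.875 = 139/875 ≈ 0.15885714

0.158857


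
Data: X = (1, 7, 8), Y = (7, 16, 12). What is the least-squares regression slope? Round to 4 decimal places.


b = sum((xi-xbar)(yi-ybar)) / sum((xi-xbar)^2)
n = 3, xbar = 16/3 ≈ 5.333333, ybar = 35/3 ≈ 11.666667
Sxy = sum((xi-xbar)(yi-ybar)) = 85/3 ≈ 28.333333
Sxx = sum((xi-xbar)^2) = 86/3 ≈ 28.666667
b = Sxy / Sxx = 85/86 ≈ 0.988372

0.9884


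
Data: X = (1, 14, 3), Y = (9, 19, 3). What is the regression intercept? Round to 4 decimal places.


a = ybar - b*xbar, where b = sum((xi-xbar)(yi-ybar)) / sum((xi-xbar)^2)
n = 3, xbar = 18/3 = 6, ybar = 31/3 ≈ 10.333333
Sxy = sum((xi-xbar)(yi-ybar)) = 98
Sxx = sum((xi-xbar)^2) = 98
b = Sxy / Sxx = 1
a = 10.333333 - 1 * 6 = 13/3 ≈ 4.333333

4.3333


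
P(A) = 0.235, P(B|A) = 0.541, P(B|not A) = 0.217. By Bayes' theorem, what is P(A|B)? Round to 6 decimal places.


P(A|B) = P(B|A)*P(A) / P(B), P(B) = P(B|A)*P(A) + P(B|not A)*P(not A)
P(B|A)*P(A) = 0.541 * 0.235 = 0.127135
P(B|not A)*P(not A) = 0.217 * 0.765 = 0.166005
P(B) = 0.127135 + 0.166005 = 0.29314
P(A|B) = 0.127135 / 0.29314 ≈ 0.43370062

0.433701


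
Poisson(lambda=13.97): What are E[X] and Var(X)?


E[X] = Var(X) = lambda = 13.97

13.97, 13.97


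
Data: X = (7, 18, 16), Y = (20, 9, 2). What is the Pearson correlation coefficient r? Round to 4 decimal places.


r = sum((xi-xbar)(yi-ybar)) / sqrt(sum((xi-xbar)^2) * sum((yi-ybar)^2))
n = 3, xbar = 41/3 ≈ 13.666667, ybar = 31/3 ≈ 10.333333
Sxy = sum((xi-xbar)(yi-ybar)) = -269/3 ≈ -89.666667
Sxx = sum((xi-xbar)^2) = 206/3 ≈ 68.666667
Syy = sum((yi-ybar)^2) = 494/3 ≈ 164.666667
sqrt(Sxx*Syy) ≈ 106.334901
r = Sxy / sqrt(Sxx*Syy) = -89.666667 / 106.334901 ≈ -0.843248

-0.8432


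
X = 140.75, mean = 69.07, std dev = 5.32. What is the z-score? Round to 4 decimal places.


z = (X - mu) / sigma
X - mu = 140.75 - 69.07 = 71.68
z = 71.68 / 5.32 = 256/19 ≈ 13.473684

13.4737


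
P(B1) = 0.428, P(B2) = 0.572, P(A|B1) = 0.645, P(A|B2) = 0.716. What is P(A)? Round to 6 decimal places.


P(A) = P(A|B1)*P(B1) + P(A|B2)*P(B2)
P(A|B1)*P(B1) = 0.645 * 0.428 = 0.27606
P(A|B2)*P(B2) = 0.716 * 0.572 = 0.409552
P(A) = 0.27606 + 0.409552 = 0.685612

0.685612


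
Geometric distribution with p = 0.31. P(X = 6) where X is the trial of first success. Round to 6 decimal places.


P = (1-p)^(k-1) * p
(1-p)^(k-1) = 0.69^5 ≈ 0.1564031
P = 0.1564031 * 0.31 ≈ 0.04848497

0.048485


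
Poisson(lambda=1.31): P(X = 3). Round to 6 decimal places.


P = e^(-lam) * lam^k / k!
e^(-1.31) ≈ 0.2698201
lam^k = 1.31^3 = 2.248091
k! = 3! = 6
P = 0.2698201 * 2.248091 / 6 ≈ 0.101097

0.101097


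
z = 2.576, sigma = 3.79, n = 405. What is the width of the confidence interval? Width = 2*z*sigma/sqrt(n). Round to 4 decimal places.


width = 2*z*sigma/sqrt(n)
2*z*sigma = 2 * 2.576 * 3.79 = 19.52608
sqrt(405) ≈ 20.124612
width = 19.52608 / 20.124612 ≈ 0.970259

0.9703


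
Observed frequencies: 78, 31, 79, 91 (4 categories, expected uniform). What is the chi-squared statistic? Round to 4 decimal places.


chi2 = sum((O-E)^2/E), E = total/4
total = 279, E = 279/4 = 69.75
(78 - 69.75)^2 / 69.75 = 68.0625 / 69.75 = 121/124 ≈ 0.975806
(31 - 69.75)^2 / 69.75 = 1501.5625 / 69.75 = 775/36 ≈ 21.527778
(79 - 69.75)^2 / 69.75 = 85.5625 / 69.75 = 1369/1116 ≈ 1.226703
(91 - 69.75)^2 / 69.75 = 451.5625 / 69.75 = 7225/1116 ≈ 6.474014
chi2 = 2809/93 ≈ 30.204301

30.2043


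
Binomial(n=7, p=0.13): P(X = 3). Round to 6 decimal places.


P = C(n,k) * p^k * (1-p)^(n-k)
C(7,3) = 35
p^k = 0.13^3 = 0.002197
(1-p)^(n-k) = 0.87^4 ≈ 0.5728976
P = 35 * 0.002197 * 0.5728976 ≈ 0.044053

0.044053


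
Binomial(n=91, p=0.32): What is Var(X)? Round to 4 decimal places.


Var = n*p*(1-p) = 91 * 0.32 * 0.68 = 19.8016

19.8016


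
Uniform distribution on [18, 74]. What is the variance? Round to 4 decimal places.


Var = (b-a)^2 / 12
(b-a)^2 = (74 - 18)^2 = 3136
Var = 3136/12 ≈ 261.333333

261.3333


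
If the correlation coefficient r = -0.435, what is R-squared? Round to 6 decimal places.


R^2 = r^2 = (-0.435)^2 = 0.189225

0.189225


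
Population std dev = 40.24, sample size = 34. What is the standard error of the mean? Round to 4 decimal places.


SE = sigma / sqrt(n)
sqrt(34) ≈ 5.830952
SE = 40.24 / 5.830952 ≈ 6.901103

6.9011


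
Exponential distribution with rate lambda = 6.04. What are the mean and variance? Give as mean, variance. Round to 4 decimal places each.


mean = 1/lam, var = 1/lam^2
mean = 1 / 6.04 = 25/151 ≈ 0.165563
lam^2 = 6.04^2 = 36.4816
var = 1 / 36.4816 ≈ 0.027411

0.1656, 0.0274


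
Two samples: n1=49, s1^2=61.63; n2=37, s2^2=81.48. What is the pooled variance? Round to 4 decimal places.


sp^2 = ((n1-1)*s1^2 + (n2-1)*s2^2)/(n1+n2-2)
(n1-1)*s1^2 = 48 * 61.63 = 2958.24
(n2-1)*s2^2 = 36 * 81.48 = 2933.28
numerator = 2958.24 + 2933.28 = 5891.52
n1+n2-2 = 84
sp^2 = 5891.52 / 84 = 12274/175 ≈ 70.137143

70.1371


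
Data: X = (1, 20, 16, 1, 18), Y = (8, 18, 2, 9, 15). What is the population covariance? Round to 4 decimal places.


Cov = (1/n)*sum((xi-xbar)(yi-ybar))
n = 5, xbar = 56/5 = 11.2, ybar = 52/5 = 10.4
sum((xi-xbar)(yi-ybar)) = 96.6
Cov = 96.6 / 5 = 19.32

19.3200


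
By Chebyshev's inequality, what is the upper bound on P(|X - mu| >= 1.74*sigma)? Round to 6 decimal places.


P <= 1/k^2
k^2 = 1.74^2 = 3.0276
1/k^2 = 1 / 3.0276 = 2500/7569 ≈ 0.33029462

0.330295


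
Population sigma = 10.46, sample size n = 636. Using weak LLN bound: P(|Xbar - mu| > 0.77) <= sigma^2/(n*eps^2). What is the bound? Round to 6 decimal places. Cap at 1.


bound = min(1, sigma^2/(n*eps^2))
sigma^2 = 10.46^2 = 109.4116
n*eps^2 = 636 * 0.77^2 = 636 * 0.5929 = 377.0844
sigma^2/(n*eps^2) = 109.4116 / 377.0844 ≈ 0.29015149

0.290151


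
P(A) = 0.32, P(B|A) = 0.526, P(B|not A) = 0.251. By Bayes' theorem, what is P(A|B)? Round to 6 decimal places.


P(A|B) = P(B|A)*P(A) / P(B), P(B) = P(B|A)*P(A) + P(B|not A)*P(not A)
P(B|A)*P(A) = 0.526 * 0.32 = 0.16832
P(B|not A)*P(not A) = 0.251 * 0.68 = 0.17068
P(B) = 0.16832 + 0.17068 = 0.339
P(A|B) = 0.16832 / 0.339 = 4208/8475 ≈ 0.49651917

0.496519


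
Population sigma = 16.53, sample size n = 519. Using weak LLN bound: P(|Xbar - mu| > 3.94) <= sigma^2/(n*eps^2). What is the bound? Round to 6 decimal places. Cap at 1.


bound = min(1, sigma^2/(n*eps^2))
sigma^2 = 16.53^2 = 273.2409
n*eps^2 = 519 * 3.94^2 = 519 * 15.5236 = 8056.7484
sigma^2/(n*eps^2) = 273.2409 / 8056.7484 ≈ 0.03391454

0.033915


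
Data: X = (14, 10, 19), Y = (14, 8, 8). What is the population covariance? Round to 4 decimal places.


Cov = (1/n)*sum((xi-xbar)(yi-ybar))
n = 3, xbar = 43/3 ≈ 14.333333, ybar = 30/3 = 10
sum((xi-xbar)(yi-ybar)) = -2
Cov = -2 / 3 = -2/3 ≈ -0.666667

-0.6667


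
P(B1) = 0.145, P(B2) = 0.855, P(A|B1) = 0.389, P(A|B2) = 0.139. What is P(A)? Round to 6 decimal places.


P(A) = P(A|B1)*P(B1) + P(A|B2)*P(B2)
P(A|B1)*P(B1) = 0.389 * 0.145 = 0.056405
P(A|B2)*P(B2) = 0.139 * 0.855 = 0.118845
P(A) = 0.056405 + 0.118845 = 0.17525

0.175250


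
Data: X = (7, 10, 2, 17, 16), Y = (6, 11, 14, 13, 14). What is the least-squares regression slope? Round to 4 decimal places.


b = sum((xi-xbar)(yi-ybar)) / sum((xi-xbar)^2)
n = 5, xbar = 52/5 = 10.4, ybar = 58/5 = 11.6
Sxy = sum((xi-xbar)(yi-ybar)) = 21.8
Sxx = sum((xi-xbar)^2) = 157.2
b = Sxy / Sxx = 109/786 ≈ 0.138677

0.1387


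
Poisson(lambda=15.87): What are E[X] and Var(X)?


E[X] = Var(X) = lambda = 15.87

15.87, 15.87


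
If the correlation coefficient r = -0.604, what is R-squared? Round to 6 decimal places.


R^2 = r^2 = (-0.604)^2 = 0.364816

0.364816


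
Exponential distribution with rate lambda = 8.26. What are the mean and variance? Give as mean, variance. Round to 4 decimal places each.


mean = 1/lam, var = 1/lam^2
mean = 1 / 8.26 = 50/413 ≈ 0.121065
lam^2 = 8.26^2 = 68.2276
var = 1 / 68.2276 ≈ 0.014657

0.1211, 0.0147


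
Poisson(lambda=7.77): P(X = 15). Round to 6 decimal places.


P = e^(-lam) * lam^k / k!
e^(-7.77) ≈ 0.0004222133
lam^k = 7.77^15 ≈ 22715132895709.833886
k! = 15! = 1307674368000
P = 0.0004222133 * 22715132895709.833886 / 1307674368000 ≈ 0.007334

0.007334


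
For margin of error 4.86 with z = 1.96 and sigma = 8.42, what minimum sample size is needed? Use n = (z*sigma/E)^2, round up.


z*sigma/E = 1.96 * 8.42 / 4.86 = 20629/6075 ≈ 3.395720
(z*sigma/E)^2 ≈ 11.530915
round up: n = 12

12


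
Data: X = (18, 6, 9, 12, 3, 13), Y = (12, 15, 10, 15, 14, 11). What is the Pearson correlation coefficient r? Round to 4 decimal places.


r = sum((xi-xbar)(yi-ybar)) / sqrt(sum((xi-xbar)^2) * sum((yi-ybar)^2))
n = 6, xbar = 61/6 ≈ 10.166667, ybar = 77/6 ≈ 12.833333
Sxy = sum((xi-xbar)(yi-ybar)) = -131/6 ≈ -21.833333
Sxx = sum((xi-xbar)^2) = 857/6 ≈ 142.833333
Syy = sum((yi-ybar)^2) = 137/6 ≈ 22.833333
sqrt(Sxx*Syy) ≈ 57.108328
r = Sxy / sqrt(Sxx*Syy) = -21.833333 / 57.108328 ≈ -0.382314

-0.3823


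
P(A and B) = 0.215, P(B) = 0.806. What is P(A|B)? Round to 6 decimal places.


P(A|B) = P(A and B) / P(B) = 0.215 / 0.806 = 215/806 ≈ 0.26674938

0.266749


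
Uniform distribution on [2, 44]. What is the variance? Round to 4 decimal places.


Var = (b-a)^2 / 12
(b-a)^2 = (44 - 2)^2 = 1764
Var = 1764/12 = 147

147.0000


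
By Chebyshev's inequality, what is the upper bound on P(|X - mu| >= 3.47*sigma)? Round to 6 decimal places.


P <= 1/k^2
k^2 = 3.47^2 = 12.0409
1/k^2 = 1 / 12.0409 ≈ 0.08305027

0.083050


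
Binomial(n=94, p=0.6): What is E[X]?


E[X] = n*p = 94 * 0.6 = 56.4

56.4


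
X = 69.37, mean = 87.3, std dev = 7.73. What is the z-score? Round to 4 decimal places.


z = (X - mu) / sigma
X - mu = 69.37 - 87.3 = -17.93
z = -17.93 / 7.73 = -1793/773 ≈ -2.319534

-2.3195


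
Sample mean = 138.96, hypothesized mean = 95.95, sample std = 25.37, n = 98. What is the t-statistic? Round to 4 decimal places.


t = (xbar - mu0) / (s/sqrt(n))
xbar - mu0 = 138.96 - 95.95 = 43.01
sqrt(98) ≈ 9.89949494
s/sqrt(n) = 25.37 / 9.89949494 ≈ 2.56275701
t = 43.01 / 2.56275701 ≈ 16.782707

16.7827


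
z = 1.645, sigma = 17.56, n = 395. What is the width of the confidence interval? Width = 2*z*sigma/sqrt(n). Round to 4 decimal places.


width = 2*z*sigma/sqrt(n)
2*z*sigma = 2 * 1.645 * 17.56 = 57.7724
sqrt(395) ≈ 19.874607
width = 57.7724 / 19.874607 ≈ 2.906845

2.9068


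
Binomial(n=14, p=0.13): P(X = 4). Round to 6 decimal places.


P = C(n,k) * p^k * (1-p)^(n-k)
C(14,4) = 1001
p^k = 0.13^4 = 0.00028561
(1-p)^(n-k) = 0.87^10 ≈ 0.2484234
P = 1001 * 0.00028561 * 0.2484234 ≈ 0.071023

0.071023


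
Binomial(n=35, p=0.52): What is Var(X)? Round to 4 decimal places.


Var = n*p*(1-p) = 35 * 0.52 * 0.48 = 8.736

8.7360


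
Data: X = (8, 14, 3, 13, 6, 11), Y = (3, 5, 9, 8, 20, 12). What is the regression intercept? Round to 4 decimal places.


a = ybar - b*xbar, where b = sum((xi-xbar)(yi-ybar)) / sum((xi-xbar)^2)
n = 6, xbar = 55/6 ≈ 9.166667, ybar = 57/6 = 9.5
Sxy = sum((xi-xbar)(yi-ybar)) = -45.5
Sxx = sum((xi-xbar)^2) = 545/6 ≈ 90.833333
b = Sxy / Sxx = -273/545 ≈ -0.500917
a = 9.5 - (-0.500917) * 9.166667 = 1536/109 ≈ 14.091743

14.0917


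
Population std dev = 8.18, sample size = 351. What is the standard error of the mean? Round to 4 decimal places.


SE = sigma / sqrt(n)
sqrt(351) ≈ 18.734994
SE = 8.18 / 18.734994 ≈ 0.436616

0.4366


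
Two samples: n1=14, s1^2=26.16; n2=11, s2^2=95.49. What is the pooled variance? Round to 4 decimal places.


sp^2 = ((n1-1)*s1^2 + (n2-1)*s2^2)/(n1+n2-2)
(n1-1)*s1^2 = 13 * 26.16 = 340.08
(n2-1)*s2^2 = 10 * 95.49 = 954.9
numerator = 340.08 + 954.9 = 1294.98
n1+n2-2 = 23
sp^2 = 1294.98 / 23 = 64749/1150 ≈ 56.303478

56.3035


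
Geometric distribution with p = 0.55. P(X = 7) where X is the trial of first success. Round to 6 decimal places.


P = (1-p)^(k-1) * p
(1-p)^(k-1) = 0.45^6 ≈ 0.008303766
P = 0.008303766 * 0.55 ≈ 0.004567071

0.004567


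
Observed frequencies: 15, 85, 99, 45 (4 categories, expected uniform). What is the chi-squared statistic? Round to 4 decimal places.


chi2 = sum((O-E)^2/E), E = total/4
total = 244, E = 244/4 = 61
(15 - 61)^2 / 61 = 2116 / 61 = 2116/61 ≈ 34.688525
(85 - 61)^2 / 61 = 576 / 61 = 576/61 ≈ 9.442623
(99 - 61)^2 / 61 = 1444 / 61 = 1444/61 ≈ 23.672131
(45 - 61)^2 / 61 = 256 / 61 = 256/61 ≈ 4.196721
chi2 = 72

72.0000


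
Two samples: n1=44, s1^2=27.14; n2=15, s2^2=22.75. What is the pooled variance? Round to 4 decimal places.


sp^2 = ((n1-1)*s1^2 + (n2-1)*s2^2)/(n1+n2-2)
(n1-1)*s1^2 = 43 * 27.14 = 1167.02
(n2-1)*s2^2 = 14 * 22.75 = 318.5
numerator = 1167.02 + 318.5 = 1485.52
n1+n2-2 = 57
sp^2 = 1485.52 / 57 = 37138/1425 ≈ 26.061754

26.0618


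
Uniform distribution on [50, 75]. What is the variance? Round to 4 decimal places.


Var = (b-a)^2 / 12
(b-a)^2 = (75 - 50)^2 = 625
Var = 625/12 ≈ 52.083333

52.0833


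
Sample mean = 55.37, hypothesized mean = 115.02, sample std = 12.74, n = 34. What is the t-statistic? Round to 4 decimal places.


t = (xbar - mu0) / (s/sqrt(n))
xbar - mu0 = 55.37 - 115.02 = -59.65
sqrt(34) ≈ 5.83095189
s/sqrt(n) = 12.74 / 5.83095189 ≈ 2.18489197
t = -59.65 / 2.18489197 ≈ -27.301121

-27.3011
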